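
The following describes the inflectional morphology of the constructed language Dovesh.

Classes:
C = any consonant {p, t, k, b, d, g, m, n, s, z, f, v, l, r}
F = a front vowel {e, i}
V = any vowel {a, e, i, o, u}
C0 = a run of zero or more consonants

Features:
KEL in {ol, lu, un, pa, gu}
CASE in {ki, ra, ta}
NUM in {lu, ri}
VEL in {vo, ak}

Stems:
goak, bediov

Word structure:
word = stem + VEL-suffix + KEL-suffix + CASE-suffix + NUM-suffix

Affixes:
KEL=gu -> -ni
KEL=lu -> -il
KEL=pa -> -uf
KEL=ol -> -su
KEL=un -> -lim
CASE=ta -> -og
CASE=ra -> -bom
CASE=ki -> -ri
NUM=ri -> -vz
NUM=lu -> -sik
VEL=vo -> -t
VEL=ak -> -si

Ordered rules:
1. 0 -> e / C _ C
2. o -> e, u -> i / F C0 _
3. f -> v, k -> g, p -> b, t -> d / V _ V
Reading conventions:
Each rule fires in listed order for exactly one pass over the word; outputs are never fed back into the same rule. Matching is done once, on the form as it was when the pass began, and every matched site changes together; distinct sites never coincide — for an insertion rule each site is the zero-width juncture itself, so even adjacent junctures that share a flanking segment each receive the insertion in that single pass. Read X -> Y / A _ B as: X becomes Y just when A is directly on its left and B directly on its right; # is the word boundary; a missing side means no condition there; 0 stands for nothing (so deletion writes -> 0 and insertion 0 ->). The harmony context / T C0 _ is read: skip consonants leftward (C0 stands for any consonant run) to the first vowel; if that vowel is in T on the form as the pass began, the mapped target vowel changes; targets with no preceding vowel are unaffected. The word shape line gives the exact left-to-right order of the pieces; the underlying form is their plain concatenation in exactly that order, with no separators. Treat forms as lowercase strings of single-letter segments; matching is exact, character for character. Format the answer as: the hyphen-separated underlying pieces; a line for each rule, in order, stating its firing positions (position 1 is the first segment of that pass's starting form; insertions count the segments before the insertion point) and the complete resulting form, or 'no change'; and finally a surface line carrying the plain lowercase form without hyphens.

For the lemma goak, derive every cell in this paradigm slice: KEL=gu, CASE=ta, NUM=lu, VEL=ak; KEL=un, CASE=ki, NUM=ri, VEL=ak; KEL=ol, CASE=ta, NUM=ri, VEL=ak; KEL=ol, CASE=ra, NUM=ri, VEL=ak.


cell KEL=gu, CASE=ta, NUM=lu, VEL=ak:
underlying: goak-si-ni-og-sik
1. 0 -> e / C _ C: inserts after position(s) 4, 10: goakesiniogesik
2. o -> e, u -> i / F C0 _: fires at position(s) 10: goakesiniegesik
3. f -> v, k -> g, p -> b, t -> d / V _ V: fires at position(s) 4: goagesiniegesik
surface: goagesiniegesik

cell KEL=un, CASE=ki, NUM=ri, VEL=ak:
underlying: goak-si-lim-ri-vz
1. 0 -> e / C _ C: inserts after position(s) 4, 9, 12: goakesilimerivez
2. o -> e, u -> i / F C0 _: no change
3. f -> v, k -> g, p -> b, t -> d / V _ V: fires at position(s) 4: goagesilimerivez
surface: goagesilimerivez

cell KEL=ol, CASE=ta, NUM=ri, VEL=ak:
underlying: goak-si-su-og-vz
1. 0 -> e / C _ C: inserts after position(s) 4, 10, 11: goakesisuogevez
2. o -> e, u -> i / F C0 _: fires at position(s) 9: goakesisiogevez
3. f -> v, k -> g, p -> b, t -> d / V _ V: fires at position(s) 4: goagesisiogevez
surface: goagesisiogevez

cell KEL=ol, CASE=ra, NUM=ri, VEL=ak:
underlying: goak-si-su-bom-vz
1. 0 -> e / C _ C: inserts after position(s) 4, 11, 12: goakesisubomevez
2. o -> e, u -> i / F C0 _: fires at position(s) 9: goakesisibomevez
3. f -> v, k -> g, p -> b, t -> d / V _ V: fires at position(s) 4: goagesisibomevez
surface: goagesisibomevez


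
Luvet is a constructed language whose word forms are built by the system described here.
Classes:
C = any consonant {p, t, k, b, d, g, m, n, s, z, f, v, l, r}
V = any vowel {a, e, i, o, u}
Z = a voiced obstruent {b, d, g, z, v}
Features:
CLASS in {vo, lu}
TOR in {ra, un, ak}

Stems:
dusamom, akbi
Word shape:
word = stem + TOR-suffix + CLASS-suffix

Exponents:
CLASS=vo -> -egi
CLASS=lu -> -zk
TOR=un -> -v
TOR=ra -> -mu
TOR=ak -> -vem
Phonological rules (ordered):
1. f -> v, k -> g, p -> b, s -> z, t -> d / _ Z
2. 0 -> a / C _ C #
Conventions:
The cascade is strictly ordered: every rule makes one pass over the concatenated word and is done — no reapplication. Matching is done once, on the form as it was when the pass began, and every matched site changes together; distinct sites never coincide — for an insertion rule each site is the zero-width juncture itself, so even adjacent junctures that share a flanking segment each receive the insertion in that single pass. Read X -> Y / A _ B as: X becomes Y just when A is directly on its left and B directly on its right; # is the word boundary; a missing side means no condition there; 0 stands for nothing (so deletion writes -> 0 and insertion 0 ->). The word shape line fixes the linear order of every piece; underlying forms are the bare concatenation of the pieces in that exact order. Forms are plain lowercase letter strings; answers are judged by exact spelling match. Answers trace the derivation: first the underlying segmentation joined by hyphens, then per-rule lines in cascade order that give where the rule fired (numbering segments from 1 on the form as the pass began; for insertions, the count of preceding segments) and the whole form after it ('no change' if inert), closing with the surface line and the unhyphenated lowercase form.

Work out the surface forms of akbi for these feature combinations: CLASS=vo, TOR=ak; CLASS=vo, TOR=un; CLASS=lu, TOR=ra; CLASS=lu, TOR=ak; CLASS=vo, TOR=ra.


cell CLASS=vo, TOR=ak:
underlying: akbi-vem-egi
1. f -> v, k -> g, p -> b, s -> z, t -> d / _ Z: fires at position(s) 2: agbivemegi
2. 0 -> a / C _ C #: no change
surface: agbivemegi

cell CLASS=vo, TOR=un:
underlying: akbi-v-egi
1. f -> v, k -> g, p -> b, s -> z, t -> d / _ Z: fires at position(s) 2: agbivegi
2. 0 -> a / C _ C #: no change
surface: agbivegi

cell CLASS=lu, TOR=ra:
underlying: akbi-mu-zk
1. f -> v, k -> g, p -> b, s -> z, t -> d / _ Z: fires at position(s) 2: agbimuzk
2. 0 -> a / C _ C #: inserts after position(s) 7: agbimuzak
surface: agbimuzak

cell CLASS=lu, TOR=ak:
underlying: akbi-vem-zk
1. f -> v, k -> g, p -> b, s -> z, t -> d / _ Z: fires at position(s) 2: agbivemzk
2. 0 -> a / C _ C #: inserts after position(s) 8: agbivemzak
surface: agbivemzak

cell CLASS=vo, TOR=ra:
underlying: akbi-mu-egi
1. f -> v, k -> g, p -> b, s -> z, t -> d / _ Z: fires at position(s) 2: agbimuegi
2. 0 -> a / C _ C #: no change
surface: agbimuegi


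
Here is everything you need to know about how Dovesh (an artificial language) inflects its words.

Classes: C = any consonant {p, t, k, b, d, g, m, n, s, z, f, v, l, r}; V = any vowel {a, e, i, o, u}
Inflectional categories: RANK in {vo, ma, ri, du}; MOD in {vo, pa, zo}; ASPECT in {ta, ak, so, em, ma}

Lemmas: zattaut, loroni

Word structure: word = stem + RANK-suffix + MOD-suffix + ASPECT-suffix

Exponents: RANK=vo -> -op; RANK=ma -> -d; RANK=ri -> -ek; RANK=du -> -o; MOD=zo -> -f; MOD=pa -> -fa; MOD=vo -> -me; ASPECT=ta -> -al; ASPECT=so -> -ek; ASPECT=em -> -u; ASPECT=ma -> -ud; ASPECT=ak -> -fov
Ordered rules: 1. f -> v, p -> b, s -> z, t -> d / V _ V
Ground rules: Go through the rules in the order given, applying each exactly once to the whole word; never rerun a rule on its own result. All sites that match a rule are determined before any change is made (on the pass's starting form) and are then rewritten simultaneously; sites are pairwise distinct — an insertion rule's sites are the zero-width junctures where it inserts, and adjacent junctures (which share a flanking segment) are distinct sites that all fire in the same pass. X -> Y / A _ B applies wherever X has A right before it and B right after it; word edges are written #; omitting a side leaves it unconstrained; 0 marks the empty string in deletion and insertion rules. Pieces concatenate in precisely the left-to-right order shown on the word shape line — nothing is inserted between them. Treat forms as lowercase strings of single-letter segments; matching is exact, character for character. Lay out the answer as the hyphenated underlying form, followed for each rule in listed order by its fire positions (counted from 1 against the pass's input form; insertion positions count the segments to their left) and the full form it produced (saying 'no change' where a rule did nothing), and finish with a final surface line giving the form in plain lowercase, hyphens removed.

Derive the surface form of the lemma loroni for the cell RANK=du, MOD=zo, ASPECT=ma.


underlying: loroni-o-f-ud
1. f -> v, p -> b, s -> z, t -> d / V _ V: fires at position(s) 8: loroniovud
surface: loroniovud


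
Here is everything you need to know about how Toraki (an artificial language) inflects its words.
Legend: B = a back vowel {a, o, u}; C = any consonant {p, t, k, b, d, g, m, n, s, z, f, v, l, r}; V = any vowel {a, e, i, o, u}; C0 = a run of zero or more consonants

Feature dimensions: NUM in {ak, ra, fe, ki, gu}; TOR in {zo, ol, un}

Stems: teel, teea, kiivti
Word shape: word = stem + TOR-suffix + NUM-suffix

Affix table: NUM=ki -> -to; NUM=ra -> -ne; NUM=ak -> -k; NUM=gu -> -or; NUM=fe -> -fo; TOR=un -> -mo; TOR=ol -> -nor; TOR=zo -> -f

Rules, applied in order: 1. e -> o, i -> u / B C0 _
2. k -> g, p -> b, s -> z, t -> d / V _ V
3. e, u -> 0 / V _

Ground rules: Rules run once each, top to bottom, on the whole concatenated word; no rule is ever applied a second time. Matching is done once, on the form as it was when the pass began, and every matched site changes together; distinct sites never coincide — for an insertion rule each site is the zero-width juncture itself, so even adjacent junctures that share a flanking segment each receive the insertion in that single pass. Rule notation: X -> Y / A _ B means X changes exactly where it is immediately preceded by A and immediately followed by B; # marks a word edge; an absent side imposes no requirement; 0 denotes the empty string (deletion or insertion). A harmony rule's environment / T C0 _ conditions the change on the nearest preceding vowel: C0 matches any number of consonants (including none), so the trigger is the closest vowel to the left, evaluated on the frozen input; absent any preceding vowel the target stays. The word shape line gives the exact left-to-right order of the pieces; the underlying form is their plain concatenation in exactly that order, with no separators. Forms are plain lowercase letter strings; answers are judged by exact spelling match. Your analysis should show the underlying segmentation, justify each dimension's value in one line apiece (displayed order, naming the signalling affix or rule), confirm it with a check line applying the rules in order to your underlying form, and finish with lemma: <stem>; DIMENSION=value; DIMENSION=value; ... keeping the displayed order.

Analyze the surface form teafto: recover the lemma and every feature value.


underlying: teea-f-to
NUM=ki - signalled by the affix -to
TOR=zo - signalled by the affix -f
check: teeafto -> teeafto -> teeafto -> teafto
lemma: teea; NUM=ki; TOR=zo


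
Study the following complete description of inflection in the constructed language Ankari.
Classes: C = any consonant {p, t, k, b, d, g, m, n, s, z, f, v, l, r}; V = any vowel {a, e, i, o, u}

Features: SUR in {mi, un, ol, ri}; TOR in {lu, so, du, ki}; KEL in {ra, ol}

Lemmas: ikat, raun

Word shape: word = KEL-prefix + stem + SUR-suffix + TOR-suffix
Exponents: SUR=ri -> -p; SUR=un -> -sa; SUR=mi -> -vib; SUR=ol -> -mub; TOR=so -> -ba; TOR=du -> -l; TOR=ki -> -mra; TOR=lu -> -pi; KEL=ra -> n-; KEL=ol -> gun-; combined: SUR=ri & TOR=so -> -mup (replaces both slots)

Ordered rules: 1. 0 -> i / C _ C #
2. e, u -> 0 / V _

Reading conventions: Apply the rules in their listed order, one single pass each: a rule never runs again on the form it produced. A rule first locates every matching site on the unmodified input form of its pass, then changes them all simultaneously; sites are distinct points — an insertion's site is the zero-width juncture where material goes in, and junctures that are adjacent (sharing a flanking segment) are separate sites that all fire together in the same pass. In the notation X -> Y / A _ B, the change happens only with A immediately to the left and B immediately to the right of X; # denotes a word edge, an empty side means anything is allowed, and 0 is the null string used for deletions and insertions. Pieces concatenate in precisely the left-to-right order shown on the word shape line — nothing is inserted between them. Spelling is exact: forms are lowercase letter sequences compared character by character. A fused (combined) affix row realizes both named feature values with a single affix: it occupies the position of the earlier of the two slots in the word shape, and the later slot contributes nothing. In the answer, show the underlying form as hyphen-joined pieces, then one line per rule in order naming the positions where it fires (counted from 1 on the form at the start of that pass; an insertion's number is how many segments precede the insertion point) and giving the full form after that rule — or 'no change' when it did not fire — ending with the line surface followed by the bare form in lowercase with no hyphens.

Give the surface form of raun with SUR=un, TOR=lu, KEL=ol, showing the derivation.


underlying: gun-raun-sa-pi
1. 0 -> i / C _ C #: no change
2. e, u -> 0 / V _: fires at position(s) 6: gunransapi
surface: gunransapi


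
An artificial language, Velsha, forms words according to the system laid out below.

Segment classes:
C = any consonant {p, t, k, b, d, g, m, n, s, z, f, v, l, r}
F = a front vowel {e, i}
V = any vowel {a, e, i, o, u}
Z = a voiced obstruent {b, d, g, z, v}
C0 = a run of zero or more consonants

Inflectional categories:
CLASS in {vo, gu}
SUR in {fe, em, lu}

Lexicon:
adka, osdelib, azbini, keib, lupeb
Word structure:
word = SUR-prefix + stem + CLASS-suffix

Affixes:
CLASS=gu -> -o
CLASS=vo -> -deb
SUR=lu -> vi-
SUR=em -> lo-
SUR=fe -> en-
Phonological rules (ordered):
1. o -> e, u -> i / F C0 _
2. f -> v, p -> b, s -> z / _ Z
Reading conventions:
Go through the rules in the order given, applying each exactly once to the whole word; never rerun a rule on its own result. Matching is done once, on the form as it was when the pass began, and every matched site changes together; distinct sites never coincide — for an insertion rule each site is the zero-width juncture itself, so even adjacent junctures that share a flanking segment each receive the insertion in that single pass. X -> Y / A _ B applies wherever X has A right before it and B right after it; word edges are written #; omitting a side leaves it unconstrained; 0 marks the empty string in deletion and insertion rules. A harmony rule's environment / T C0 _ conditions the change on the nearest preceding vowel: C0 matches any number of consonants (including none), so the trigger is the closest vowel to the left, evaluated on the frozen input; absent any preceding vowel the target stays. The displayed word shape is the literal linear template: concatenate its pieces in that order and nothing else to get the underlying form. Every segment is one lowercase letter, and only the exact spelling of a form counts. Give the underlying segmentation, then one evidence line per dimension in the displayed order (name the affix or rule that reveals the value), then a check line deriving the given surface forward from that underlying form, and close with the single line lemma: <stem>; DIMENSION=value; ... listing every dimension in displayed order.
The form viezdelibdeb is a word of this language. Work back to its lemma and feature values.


underlying: vi-osdelib-deb
CLASS=vo - signalled by the affix -deb
SUR=lu - signalled by the affix vi-
check: viosdelibdeb -> viesdelibdeb -> viezdelibdeb
lemma: osdelib; CLASS=vo; SUR=lu


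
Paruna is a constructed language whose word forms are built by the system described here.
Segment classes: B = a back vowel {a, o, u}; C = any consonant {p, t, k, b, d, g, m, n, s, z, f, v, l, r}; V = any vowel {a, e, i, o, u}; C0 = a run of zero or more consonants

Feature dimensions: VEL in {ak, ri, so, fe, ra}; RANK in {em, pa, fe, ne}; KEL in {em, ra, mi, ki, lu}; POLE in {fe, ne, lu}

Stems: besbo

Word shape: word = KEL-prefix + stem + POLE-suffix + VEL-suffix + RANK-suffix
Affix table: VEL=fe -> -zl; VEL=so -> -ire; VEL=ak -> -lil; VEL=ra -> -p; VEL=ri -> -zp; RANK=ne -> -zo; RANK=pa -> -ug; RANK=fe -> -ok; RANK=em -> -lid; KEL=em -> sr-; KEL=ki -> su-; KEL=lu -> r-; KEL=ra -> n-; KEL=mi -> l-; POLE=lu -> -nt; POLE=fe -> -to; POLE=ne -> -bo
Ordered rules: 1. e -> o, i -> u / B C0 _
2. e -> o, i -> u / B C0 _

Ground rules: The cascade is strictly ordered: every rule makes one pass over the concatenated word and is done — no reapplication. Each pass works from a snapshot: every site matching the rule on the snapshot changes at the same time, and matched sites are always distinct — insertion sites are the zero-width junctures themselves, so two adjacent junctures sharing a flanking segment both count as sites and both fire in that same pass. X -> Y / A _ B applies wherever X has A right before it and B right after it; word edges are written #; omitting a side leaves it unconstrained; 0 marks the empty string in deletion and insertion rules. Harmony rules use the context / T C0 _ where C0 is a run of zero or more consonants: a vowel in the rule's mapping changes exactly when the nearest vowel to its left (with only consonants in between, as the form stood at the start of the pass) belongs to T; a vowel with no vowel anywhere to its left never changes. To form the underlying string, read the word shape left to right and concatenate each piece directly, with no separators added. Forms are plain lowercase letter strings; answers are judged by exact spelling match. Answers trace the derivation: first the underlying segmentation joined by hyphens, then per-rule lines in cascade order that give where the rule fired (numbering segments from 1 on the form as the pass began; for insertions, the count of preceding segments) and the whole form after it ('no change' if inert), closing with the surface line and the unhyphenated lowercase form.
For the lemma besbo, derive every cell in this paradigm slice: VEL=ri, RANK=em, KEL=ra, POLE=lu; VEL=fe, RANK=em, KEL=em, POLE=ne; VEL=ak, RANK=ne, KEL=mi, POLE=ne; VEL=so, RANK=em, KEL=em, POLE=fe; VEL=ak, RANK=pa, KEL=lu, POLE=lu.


cell VEL=ri, RANK=em, KEL=ra, POLE=lu:
underlying: n-besbo-nt-zp-lid
1. e -> o, i -> u / B C0 _: fires at position(s) 12: nbesbontzplud
2. e -> o, i -> u / B C0 _: no change
surface: nbesbontzplud

cell VEL=fe, RANK=em, KEL=em, POLE=ne:
underlying: sr-besbo-bo-zl-lid
1. e -> o, i -> u / B C0 _: fires at position(s) 13: srbesbobozllud
2. e -> o, i -> u / B C0 _: no change
surface: srbesbobozllud

cell VEL=ak, RANK=ne, KEL=mi, POLE=ne:
underlying: l-besbo-bo-lil-zo
1. e -> o, i -> u / B C0 _: fires at position(s) 10: lbesbobolulzo
2. e -> o, i -> u / B C0 _: no change
surface: lbesbobolulzo

cell VEL=so, RANK=em, KEL=em, POLE=fe:
underlying: sr-besbo-to-ire-lid
1. e -> o, i -> u / B C0 _: fires at position(s) 10: srbesbotourelid
2. e -> o, i -> u / B C0 _: fires at position(s) 12: srbesbotourolid
surface: srbesbotourolid

cell VEL=ak, RANK=pa, KEL=lu, POLE=lu:
underlying: r-besbo-nt-lil-ug
1. e -> o, i -> u / B C0 _: fires at position(s) 10: rbesbontlulug
2. e -> o, i -> u / B C0 _: no change
surface: rbesbontlulug


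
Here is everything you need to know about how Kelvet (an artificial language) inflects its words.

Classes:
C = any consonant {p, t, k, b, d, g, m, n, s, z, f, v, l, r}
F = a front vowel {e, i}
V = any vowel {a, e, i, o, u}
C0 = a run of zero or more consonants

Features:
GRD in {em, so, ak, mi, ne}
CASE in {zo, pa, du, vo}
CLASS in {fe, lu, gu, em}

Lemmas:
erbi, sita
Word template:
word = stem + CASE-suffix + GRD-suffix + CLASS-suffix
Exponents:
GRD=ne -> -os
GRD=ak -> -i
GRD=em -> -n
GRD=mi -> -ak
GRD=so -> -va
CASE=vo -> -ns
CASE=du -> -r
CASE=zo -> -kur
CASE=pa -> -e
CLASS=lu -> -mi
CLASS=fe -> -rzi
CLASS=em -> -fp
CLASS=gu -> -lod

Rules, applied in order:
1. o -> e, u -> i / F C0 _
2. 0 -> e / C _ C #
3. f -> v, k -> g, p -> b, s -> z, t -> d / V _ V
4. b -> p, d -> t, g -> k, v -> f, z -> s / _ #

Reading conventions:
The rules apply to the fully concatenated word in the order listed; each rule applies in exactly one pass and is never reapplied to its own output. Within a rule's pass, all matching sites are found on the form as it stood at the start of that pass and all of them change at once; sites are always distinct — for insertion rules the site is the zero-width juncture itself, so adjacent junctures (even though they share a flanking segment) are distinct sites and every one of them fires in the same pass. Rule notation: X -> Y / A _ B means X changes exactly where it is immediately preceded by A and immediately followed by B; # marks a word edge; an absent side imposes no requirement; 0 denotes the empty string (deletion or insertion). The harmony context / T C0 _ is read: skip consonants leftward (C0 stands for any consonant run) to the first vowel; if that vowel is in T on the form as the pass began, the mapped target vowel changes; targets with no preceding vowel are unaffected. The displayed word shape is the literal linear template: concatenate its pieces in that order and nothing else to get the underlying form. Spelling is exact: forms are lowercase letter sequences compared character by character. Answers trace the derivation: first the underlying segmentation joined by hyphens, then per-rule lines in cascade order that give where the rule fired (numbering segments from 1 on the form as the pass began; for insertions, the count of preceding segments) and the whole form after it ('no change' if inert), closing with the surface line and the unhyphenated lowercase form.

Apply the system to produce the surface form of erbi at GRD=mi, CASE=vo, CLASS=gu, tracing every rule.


underlying: erbi-ns-ak-lod
1. o -> e, u -> i / F C0 _: no change
2. 0 -> e / C _ C #: no change
3. f -> v, k -> g, p -> b, s -> z, t -> d / V _ V: no change
4. b -> p, d -> t, g -> k, v -> f, z -> s / _ #: fires at position(s) 11: erbinsaklot
surface: erbinsaklot


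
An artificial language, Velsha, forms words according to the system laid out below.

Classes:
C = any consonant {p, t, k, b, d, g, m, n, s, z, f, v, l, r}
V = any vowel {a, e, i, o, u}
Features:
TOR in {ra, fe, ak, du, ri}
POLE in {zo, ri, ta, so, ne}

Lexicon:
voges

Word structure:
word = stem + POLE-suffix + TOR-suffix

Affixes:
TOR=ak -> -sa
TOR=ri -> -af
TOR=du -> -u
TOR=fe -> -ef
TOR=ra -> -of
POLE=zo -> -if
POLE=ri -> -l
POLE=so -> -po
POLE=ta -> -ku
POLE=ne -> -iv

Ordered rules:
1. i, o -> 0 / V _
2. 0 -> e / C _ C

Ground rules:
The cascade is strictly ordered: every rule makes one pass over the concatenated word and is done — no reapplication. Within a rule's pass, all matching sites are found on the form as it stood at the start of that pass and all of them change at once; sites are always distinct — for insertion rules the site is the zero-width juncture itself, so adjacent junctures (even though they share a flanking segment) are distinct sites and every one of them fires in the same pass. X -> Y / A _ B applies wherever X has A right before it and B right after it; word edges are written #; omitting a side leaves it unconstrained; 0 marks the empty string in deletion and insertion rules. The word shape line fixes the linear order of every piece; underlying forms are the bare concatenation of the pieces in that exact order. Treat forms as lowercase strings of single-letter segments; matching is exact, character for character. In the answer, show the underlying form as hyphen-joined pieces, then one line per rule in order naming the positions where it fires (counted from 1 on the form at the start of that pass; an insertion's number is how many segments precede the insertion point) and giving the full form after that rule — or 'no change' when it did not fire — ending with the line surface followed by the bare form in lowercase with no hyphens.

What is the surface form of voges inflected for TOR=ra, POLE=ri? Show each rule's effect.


underlying: voges-l-of
1. i, o -> 0 / V _: no change
2. 0 -> e / C _ C: inserts after position(s) 5: vogeselof
surface: vogeselof


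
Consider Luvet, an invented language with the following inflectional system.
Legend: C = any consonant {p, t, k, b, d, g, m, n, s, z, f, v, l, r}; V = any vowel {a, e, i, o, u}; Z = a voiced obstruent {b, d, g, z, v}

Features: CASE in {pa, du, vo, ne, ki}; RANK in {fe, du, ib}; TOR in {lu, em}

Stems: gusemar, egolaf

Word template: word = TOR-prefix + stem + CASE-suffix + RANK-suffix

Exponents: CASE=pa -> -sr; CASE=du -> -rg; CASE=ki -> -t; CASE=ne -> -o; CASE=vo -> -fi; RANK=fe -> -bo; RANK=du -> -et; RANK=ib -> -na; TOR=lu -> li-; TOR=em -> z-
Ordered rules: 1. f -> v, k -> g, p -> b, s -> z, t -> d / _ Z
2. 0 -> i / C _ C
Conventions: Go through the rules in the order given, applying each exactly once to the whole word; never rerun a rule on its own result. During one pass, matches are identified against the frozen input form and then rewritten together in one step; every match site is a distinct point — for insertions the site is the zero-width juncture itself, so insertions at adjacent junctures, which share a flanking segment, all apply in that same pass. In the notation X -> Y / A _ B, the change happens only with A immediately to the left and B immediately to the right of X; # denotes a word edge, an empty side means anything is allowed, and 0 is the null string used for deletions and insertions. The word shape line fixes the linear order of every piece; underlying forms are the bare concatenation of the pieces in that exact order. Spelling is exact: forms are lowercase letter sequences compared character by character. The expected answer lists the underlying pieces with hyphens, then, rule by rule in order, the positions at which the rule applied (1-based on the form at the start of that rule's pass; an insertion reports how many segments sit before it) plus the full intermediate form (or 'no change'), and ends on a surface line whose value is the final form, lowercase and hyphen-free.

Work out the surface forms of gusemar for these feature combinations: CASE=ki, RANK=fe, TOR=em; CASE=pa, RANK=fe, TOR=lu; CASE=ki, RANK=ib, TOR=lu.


cell CASE=ki, RANK=fe, TOR=em:
underlying: z-gusemar-t-bo
1. f -> v, k -> g, p -> b, s -> z, t -> d / _ Z: fires at position(s) 9: zgusemardbo
2. 0 -> i / C _ C: inserts after position(s) 1, 8, 9: zigusemaridibo
surface: zigusemaridibo

cell CASE=pa, RANK=fe, TOR=lu:
underlying: li-gusemar-sr-bo
1. f -> v, k -> g, p -> b, s -> z, t -> d / _ Z: no change
2. 0 -> i / C _ C: inserts after position(s) 9, 10, 11: ligusemarisiribo
surface: ligusemarisiribo

cell CASE=ki, RANK=ib, TOR=lu:
underlying: li-gusemar-t-na
1. f -> v, k -> g, p -> b, s -> z, t -> d / _ Z: no change
2. 0 -> i / C _ C: inserts after position(s) 9, 10: ligusemaritina
surface: ligusemaritina


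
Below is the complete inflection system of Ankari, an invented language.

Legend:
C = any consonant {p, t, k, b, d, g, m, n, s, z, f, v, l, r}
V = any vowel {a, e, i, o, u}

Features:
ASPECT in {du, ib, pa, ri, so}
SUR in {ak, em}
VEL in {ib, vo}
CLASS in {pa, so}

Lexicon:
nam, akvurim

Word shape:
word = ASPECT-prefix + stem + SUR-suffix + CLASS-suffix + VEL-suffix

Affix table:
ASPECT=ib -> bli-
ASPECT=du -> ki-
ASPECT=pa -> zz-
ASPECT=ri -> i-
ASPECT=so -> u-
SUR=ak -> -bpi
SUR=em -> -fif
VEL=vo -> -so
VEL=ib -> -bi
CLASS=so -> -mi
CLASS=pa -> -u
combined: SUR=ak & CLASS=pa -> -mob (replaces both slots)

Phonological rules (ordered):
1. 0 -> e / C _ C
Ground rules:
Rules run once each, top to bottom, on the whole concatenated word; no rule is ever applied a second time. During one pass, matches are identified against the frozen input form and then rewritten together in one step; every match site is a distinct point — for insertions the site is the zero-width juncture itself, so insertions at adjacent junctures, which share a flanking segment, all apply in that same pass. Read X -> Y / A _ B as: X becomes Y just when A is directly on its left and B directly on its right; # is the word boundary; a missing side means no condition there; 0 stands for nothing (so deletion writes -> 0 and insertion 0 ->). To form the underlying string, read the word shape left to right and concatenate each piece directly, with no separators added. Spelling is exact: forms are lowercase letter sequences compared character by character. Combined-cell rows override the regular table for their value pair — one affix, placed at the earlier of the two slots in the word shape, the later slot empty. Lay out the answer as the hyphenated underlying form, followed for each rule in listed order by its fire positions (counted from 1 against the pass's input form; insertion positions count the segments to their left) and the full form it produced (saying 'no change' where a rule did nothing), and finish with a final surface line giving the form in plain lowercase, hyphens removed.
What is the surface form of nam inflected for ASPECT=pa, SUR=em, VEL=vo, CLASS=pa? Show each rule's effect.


underlying: zz-nam-fif-u-so
1. 0 -> e / C _ C: inserts after position(s) 1, 2, 5: zezenamefifuso
surface: zezenamefifuso


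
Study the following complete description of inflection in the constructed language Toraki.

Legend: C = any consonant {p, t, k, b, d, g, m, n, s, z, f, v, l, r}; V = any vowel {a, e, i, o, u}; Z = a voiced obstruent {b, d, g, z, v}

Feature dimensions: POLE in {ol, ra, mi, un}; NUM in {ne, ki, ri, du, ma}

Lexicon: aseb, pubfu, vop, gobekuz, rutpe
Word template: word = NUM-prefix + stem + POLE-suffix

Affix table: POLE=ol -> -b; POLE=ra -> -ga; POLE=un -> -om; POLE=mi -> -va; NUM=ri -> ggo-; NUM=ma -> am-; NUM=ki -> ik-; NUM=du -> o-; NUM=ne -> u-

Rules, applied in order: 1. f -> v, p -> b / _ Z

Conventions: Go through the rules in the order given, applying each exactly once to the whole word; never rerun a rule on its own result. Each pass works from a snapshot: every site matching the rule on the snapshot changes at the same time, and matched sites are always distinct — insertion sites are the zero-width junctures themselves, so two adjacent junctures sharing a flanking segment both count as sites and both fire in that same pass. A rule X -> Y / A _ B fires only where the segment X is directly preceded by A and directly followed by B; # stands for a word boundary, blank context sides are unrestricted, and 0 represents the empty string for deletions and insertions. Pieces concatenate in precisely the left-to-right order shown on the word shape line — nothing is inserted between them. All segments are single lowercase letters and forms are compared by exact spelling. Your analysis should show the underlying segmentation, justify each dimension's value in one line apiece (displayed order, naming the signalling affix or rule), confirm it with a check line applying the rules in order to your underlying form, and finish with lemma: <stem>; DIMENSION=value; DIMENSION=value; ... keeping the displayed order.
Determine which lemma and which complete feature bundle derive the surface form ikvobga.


underlying: ik-vop-ga
POLE=ra - signalled by the affix -ga
NUM=ki - signalled by the affix ik-
check: ikvopga -> ikvobga
lemma: vop; POLE=ra; NUM=ki


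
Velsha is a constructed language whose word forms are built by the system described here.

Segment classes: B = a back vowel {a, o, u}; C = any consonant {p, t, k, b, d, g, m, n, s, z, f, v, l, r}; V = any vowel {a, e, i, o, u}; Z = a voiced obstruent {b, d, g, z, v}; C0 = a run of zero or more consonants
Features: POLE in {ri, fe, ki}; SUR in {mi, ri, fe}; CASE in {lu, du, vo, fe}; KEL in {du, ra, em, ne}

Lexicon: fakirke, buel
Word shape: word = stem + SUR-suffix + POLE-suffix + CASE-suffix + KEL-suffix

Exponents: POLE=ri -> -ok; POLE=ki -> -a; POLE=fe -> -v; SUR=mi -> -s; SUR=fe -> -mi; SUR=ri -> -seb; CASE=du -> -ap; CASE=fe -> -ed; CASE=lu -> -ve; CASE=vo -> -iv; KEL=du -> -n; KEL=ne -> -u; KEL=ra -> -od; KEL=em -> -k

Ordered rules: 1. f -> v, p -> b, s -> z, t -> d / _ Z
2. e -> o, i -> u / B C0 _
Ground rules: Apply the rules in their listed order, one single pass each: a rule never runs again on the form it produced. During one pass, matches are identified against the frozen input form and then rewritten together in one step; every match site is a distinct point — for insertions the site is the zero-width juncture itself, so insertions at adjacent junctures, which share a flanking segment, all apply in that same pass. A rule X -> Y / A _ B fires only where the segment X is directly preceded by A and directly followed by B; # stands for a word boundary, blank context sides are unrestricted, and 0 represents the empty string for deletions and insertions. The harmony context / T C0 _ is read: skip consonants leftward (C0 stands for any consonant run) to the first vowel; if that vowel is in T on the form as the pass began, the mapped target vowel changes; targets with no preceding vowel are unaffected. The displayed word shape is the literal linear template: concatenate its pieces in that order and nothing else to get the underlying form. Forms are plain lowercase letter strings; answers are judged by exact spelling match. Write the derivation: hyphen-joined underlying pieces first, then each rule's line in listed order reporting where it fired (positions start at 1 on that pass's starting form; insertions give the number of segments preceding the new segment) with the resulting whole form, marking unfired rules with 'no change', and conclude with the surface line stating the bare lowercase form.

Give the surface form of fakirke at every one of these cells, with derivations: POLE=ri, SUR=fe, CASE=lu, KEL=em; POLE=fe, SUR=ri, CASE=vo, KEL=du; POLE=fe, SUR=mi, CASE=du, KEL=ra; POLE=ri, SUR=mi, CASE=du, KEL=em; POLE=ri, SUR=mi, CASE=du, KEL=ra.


cell POLE=ri, SUR=fe, CASE=lu, KEL=em:
underlying: fakirke-mi-ok-ve-k
1. f -> v, p -> b, s -> z, t -> d / _ Z: no change
2. e -> o, i -> u / B C0 _: fires at position(s) 4, 13: fakurkemiokvok
surface: fakurkemiokvok

cell POLE=fe, SUR=ri, CASE=vo, KEL=du:
underlying: fakirke-seb-v-iv-n
1. f -> v, p -> b, s -> z, t -> d / _ Z: no change
2. e -> o, i -> u / B C0 _: fires at position(s) 4: fakurkesebvivn
surface: fakurkesebvivn

cell POLE=fe, SUR=mi, CASE=du, KEL=ra:
underlying: fakirke-s-v-ap-od
1. f -> v, p -> b, s -> z, t -> d / _ Z: fires at position(s) 8: fakirkezvapod
2. e -> o, i -> u / B C0 _: fires at position(s) 4: fakurkezvapod
surface: fakurkezvapod

cell POLE=ri, SUR=mi, CASE=du, KEL=em:
underlying: fakirke-s-ok-ap-k
1. f -> v, p -> b, s -> z, t -> d / _ Z: no change
2. e -> o, i -> u / B C0 _: fires at position(s) 4: fakurkesokapk
surface: fakurkesokapk

cell POLE=ri, SUR=mi, CASE=du, KEL=ra:
underlying: fakirke-s-ok-ap-od
1. f -> v, p -> b, s -> z, t -> d / _ Z: no change
2. e -> o, i -> u / B C0 _: fires at position(s) 4: fakurkesokapod
surface: fakurkesokapod


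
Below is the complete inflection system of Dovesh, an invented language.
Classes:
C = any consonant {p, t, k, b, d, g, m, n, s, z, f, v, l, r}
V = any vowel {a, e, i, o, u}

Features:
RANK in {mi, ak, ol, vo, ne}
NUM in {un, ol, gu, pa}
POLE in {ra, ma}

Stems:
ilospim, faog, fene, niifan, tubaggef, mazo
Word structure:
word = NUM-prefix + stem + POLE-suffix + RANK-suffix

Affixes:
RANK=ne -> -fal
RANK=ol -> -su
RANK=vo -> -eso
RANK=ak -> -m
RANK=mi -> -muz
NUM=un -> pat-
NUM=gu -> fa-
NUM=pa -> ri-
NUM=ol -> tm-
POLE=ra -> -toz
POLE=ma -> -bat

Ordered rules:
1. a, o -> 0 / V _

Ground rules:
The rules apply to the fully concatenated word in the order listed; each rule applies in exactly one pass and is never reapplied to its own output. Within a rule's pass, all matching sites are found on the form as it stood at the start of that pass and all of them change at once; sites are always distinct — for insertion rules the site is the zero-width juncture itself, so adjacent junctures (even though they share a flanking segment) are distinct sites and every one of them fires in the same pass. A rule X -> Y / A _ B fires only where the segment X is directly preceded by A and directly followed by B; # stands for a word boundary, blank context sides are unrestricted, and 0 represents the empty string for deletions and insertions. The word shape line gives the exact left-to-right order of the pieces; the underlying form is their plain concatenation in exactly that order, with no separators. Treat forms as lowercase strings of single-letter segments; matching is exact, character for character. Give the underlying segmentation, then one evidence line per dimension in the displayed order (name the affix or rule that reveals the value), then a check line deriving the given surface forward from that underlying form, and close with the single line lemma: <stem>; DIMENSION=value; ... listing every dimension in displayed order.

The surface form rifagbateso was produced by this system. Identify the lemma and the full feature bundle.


underlying: ri-faog-bat-eso
RANK=vo - signalled by the affix -eso
NUM=pa - signalled by the affix ri-
POLE=ma - signalled by the affix -bat
check: rifaogbateso -> rifagbateso
lemma: faog; RANK=vo; NUM=pa; POLE=ma


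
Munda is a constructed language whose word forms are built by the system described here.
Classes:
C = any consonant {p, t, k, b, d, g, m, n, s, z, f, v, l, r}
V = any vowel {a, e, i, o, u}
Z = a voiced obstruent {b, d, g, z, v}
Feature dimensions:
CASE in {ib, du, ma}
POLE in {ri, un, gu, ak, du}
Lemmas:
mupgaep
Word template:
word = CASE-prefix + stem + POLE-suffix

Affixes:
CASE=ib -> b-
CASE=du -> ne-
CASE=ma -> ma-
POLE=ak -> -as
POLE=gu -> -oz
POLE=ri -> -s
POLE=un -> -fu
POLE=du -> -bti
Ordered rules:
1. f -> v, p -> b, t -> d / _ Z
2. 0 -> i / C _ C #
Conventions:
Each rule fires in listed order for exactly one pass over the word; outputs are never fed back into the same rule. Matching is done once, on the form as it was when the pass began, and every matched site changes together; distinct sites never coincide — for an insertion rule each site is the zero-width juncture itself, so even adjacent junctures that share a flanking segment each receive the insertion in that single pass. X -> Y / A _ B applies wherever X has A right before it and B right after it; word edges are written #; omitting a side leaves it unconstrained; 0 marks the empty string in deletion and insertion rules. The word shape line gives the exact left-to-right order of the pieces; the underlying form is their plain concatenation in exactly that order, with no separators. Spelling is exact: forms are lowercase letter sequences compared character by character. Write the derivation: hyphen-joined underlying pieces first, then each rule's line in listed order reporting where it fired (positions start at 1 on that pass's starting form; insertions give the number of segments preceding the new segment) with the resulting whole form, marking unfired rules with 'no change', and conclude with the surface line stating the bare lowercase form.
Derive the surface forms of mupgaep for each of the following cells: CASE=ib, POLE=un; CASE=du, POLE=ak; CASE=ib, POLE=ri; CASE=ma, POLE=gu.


cell CASE=ib, POLE=un:
underlying: b-mupgaep-fu
1. f -> v, p -> b, t -> d / _ Z: fires at position(s) 4: bmubgaepfu
2. 0 -> i / C _ C #: no change
surface: bmubgaepfu

cell CASE=du, POLE=ak:
underlying: ne-mupgaep-as
1. f -> v, p -> b, t -> d / _ Z: fires at position(s) 5: nemubgaepas
2. 0 -> i / C _ C #: no change
surface: nemubgaepas

cell CASE=ib, POLE=ri:
underlying: b-mupgaep-s
1. f -> v, p -> b, t -> d / _ Z: fires at position(s) 4: bmubgaeps
2. 0 -> i / C _ C #: inserts after position(s) 8: bmubgaepis
surface: bmubgaepis

cell CASE=ma, POLE=gu:
underlying: ma-mupgaep-oz
1. f -> v, p -> b, t -> d / _ Z: fires at position(s) 5: mamubgaepoz
2. 0 -> i / C _ C #: no change
surface: mamubgaepoz


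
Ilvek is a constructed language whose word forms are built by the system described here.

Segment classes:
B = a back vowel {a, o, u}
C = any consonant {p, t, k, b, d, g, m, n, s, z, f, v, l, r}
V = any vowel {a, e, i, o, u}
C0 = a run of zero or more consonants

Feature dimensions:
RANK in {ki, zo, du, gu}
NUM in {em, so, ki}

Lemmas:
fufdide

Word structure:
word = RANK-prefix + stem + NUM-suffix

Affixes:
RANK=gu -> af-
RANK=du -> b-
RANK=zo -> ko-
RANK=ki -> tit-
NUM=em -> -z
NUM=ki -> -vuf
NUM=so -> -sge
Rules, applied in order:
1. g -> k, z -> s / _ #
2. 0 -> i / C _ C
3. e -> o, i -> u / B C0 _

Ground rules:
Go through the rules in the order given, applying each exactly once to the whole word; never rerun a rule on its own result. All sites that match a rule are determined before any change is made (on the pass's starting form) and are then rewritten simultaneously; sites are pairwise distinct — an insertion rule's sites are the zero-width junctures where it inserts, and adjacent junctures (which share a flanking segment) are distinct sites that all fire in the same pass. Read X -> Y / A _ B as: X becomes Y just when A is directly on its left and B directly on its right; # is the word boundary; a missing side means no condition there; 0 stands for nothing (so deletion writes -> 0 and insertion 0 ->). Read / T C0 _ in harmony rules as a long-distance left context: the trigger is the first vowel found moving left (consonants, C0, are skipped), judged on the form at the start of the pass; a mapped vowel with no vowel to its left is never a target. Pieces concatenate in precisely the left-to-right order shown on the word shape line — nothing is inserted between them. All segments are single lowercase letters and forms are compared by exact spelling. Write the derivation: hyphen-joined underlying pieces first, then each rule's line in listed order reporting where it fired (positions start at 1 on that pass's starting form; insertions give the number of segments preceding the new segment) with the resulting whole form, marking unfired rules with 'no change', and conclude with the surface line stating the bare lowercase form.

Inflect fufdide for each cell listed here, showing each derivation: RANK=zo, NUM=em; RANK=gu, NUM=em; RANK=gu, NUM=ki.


cell RANK=zo, NUM=em:
underlying: ko-fufdide-z
1. g -> k, z -> s / _ #: fires at position(s) 10: kofufdides
2. 0 -> i / C _ C: inserts after position(s) 5: kofufidides
3. e -> o, i -> u / B C0 _: fires at position(s) 6: kofufudides
surface: kofufudides

cell RANK=gu, NUM=em:
underlying: af-fufdide-z
1. g -> k, z -> s / _ #: fires at position(s) 10: affufdides
2. 0 -> i / C _ C: inserts after position(s) 2, 5: afifufidides
3. e -> o, i -> u / B C0 _: fires at position(s) 3, 7: afufufudides
surface: afufufudides

cell RANK=gu, NUM=ki:
underlying: af-fufdide-vuf
1. g -> k, z -> s / _ #: no change
2. 0 -> i / C _ C: inserts after position(s) 2, 5: afifufididevuf
3. e -> o, i -> u / B C0 _: fires at position(s) 3, 7: afufufudidevuf
surface: afufufudidevuf
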